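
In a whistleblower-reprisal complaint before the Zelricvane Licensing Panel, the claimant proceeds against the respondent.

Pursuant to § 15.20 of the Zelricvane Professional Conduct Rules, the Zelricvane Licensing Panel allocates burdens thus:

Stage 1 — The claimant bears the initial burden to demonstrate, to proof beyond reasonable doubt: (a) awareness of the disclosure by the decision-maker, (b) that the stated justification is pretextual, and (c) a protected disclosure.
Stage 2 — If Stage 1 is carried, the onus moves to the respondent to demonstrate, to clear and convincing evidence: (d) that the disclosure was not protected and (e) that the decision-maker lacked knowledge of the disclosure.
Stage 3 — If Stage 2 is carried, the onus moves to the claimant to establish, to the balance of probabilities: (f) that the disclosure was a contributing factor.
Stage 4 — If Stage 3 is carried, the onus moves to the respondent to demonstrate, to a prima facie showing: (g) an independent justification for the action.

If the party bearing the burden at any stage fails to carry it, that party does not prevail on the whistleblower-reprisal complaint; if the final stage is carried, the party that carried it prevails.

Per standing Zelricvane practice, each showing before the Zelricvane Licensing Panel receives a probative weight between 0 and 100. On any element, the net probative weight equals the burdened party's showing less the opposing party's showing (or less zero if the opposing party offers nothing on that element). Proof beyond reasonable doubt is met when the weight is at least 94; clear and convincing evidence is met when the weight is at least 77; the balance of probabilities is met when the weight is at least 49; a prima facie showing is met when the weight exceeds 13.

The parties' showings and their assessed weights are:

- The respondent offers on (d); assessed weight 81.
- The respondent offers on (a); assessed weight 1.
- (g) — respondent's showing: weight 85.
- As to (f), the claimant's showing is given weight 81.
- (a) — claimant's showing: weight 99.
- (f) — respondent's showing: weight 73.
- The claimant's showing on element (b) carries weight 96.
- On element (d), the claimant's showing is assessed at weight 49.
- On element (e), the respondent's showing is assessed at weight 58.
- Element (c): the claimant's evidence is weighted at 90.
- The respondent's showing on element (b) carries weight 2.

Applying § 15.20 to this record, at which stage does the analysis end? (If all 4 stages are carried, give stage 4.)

Stage 1 (claimant, proof beyond reasonable doubt, weight is at least 94): (a) net 99−1=98 ≥ 94 — meets; (b) net 96−2=94 ≥ 94 — meets; (c) 90 < 94 — fails.
  The claimant does not carry Stage 1.
So the respondent prevails.

stage 1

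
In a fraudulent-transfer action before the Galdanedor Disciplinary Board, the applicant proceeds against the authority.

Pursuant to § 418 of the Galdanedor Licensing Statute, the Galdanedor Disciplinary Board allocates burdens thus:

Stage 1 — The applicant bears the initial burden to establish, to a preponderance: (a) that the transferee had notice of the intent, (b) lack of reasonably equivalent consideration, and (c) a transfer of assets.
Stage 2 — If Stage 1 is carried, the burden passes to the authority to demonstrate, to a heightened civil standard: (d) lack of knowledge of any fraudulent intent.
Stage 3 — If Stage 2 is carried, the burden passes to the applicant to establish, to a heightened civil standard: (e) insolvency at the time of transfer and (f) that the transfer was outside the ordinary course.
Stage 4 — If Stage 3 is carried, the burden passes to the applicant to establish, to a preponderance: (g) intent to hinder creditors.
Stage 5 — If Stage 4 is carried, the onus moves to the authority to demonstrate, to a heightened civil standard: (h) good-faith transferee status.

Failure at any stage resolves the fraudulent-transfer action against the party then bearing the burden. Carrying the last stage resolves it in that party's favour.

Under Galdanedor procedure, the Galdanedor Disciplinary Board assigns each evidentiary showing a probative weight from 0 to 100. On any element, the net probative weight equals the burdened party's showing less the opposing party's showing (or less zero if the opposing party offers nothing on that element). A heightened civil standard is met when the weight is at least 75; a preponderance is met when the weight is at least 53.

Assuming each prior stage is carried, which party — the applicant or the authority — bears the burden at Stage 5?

Stage 5's rule assigns the burden to the authority (to a heightened civil standard).

authority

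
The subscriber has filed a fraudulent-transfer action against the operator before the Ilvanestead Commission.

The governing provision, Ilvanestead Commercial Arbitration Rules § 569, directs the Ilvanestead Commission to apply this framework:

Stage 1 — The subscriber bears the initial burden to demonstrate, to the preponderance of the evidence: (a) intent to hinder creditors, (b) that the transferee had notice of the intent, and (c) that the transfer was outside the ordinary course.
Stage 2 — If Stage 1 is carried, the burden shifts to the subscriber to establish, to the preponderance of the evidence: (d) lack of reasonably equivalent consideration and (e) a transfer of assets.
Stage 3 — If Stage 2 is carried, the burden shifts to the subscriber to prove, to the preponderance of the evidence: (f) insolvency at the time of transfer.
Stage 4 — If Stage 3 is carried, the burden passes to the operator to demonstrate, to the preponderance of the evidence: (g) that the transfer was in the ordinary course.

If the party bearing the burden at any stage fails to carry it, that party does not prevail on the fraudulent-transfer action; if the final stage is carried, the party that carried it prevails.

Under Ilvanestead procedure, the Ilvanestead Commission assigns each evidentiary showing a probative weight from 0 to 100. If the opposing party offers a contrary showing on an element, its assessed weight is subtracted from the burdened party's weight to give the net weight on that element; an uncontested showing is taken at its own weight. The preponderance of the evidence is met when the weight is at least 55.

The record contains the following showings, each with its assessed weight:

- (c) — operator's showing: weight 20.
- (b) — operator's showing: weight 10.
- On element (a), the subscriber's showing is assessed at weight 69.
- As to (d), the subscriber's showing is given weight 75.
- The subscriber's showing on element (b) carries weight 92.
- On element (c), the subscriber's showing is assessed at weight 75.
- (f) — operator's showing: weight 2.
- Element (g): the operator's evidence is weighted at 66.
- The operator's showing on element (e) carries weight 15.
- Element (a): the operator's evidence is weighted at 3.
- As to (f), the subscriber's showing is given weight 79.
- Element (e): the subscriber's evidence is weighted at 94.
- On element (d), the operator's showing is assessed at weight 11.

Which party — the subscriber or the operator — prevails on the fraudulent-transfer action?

At Stage 1 the subscriber must meet the preponderance of the evidence (weight is at least 55): on (a) the weight is 69 less the opposing 3 gives net 66, ≥ 55, so (a) meets the standard; on (b) the weight is 92 less the opposing 10 gives net 82, ≥ 55, so (b) meets the standard; on (c) the weight is 75 less the opposing 20 gives net 55, ≥ 55, so (c) meets the standard.
  Stage 1 carried; the burden remains with the subscriber.
At Stage 2 the subscriber must meet the preponderance of the evidence (weight is at least 55): on (d) the weight is 75 less the opposing 11 gives net 64, which does reach 55, so (d) meets the standard; on (e) the weight is 94 less the opposing 15 gives net 79, ≥ 55, so (e) meets the standard.
  Stage 2 is satisfied; the subscriber continues to bear the burden.
At Stage 3 the subscriber must meet the preponderance of the evidence (weight is at least 55): on (f) the weight is 79 less the opposing 2 gives net 77, ≥ 55, so (f) meets the standard.
  The subscriber carries Stage 3; the operator now bears the burden.
At Stage 4 the operator must meet the preponderance of the evidence (weight is at least 55): on (g) the weight is 66, ≥ 55, so (g) meets the standard.
  Stage 4 carried; the final stage is satisfied.
Every stage carried; the operator prevails.

operator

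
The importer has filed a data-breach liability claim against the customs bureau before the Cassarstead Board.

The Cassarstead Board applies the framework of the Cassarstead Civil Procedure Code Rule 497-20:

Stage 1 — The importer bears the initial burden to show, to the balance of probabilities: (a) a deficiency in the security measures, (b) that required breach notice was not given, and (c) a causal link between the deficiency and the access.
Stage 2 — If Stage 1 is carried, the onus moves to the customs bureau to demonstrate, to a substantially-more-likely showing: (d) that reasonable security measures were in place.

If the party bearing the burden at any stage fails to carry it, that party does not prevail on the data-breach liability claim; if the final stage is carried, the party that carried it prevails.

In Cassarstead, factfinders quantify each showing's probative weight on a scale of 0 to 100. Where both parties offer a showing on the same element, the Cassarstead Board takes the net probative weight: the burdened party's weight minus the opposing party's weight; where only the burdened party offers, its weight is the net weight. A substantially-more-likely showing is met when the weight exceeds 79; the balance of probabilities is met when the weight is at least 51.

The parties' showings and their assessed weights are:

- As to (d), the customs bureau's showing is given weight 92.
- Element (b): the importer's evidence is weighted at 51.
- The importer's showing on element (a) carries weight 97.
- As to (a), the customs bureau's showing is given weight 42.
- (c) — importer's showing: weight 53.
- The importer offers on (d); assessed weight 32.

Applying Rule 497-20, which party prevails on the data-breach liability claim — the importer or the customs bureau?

At Stage 1 the importer must meet the balance of probabilities (weight is at least 51): on (a) the weight is 97 less the opposing 42 gives net 55, ≥ 51, so (a) meets the standard; on (b) the weight is 51, ≥ 51, so (b) meets the standard; on (c) the weight is 53, which does reach 51, so (c) meets the standard.
  Stage 1 is satisfied; the onus moves to the customs bureau.
At Stage 2 the customs bureau must meet a substantially-more-likely showing (weight exceeds 79): on (d) the weight is 92 less the opposing 32 gives net 60, which does not exceed 79, so (d) does not meet the standard.
  The customs bureau does not carry Stage 2.
The importer prevails.

importer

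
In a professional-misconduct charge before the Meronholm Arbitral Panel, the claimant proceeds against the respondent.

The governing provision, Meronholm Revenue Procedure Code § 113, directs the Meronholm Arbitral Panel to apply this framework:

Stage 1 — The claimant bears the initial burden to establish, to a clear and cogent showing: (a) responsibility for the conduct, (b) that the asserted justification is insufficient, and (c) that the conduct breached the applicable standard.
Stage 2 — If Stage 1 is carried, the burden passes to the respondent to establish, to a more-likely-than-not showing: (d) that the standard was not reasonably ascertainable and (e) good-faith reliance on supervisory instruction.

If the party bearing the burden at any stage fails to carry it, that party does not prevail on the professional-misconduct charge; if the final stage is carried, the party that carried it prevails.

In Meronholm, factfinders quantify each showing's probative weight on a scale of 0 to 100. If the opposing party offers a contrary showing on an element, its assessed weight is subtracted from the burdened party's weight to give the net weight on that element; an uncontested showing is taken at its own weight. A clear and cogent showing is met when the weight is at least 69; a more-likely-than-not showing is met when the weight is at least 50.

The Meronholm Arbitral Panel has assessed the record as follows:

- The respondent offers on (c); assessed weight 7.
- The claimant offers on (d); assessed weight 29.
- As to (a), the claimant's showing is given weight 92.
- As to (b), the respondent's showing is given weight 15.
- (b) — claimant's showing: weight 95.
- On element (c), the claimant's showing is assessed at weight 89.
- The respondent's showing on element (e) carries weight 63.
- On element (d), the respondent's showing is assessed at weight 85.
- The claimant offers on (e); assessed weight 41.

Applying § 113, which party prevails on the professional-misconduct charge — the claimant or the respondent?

claimant

At Stage 1 the claimant must meet a clear and cogent showing (weight is at least 69): on (a) the weight is 92, which does reach 69, so (a) meets the standard; on (b) the weight is 95 less the opposing 15 gives net 80, which does reach 69, so (b) meets the standard; on (c) the weight is 89 less the opposing 7 gives net 82, which does reach 69, so (c) meets the standard.
  Stage 1 is satisfied; the onus moves to the respondent.
At Stage 2 the respondent must meet a more-likely-than-not showing (weight is at least 50): on (d) the weight is 85 less the opposing 29 gives net 56, which does reach 50, so (d) meets the standard; on (e) the weight is 63 less the opposing 41 gives net 22, < 50, so (e) does not meet the standard.
  Stage 2 not carried; the respondent fails its burden.
So the claimant prevails.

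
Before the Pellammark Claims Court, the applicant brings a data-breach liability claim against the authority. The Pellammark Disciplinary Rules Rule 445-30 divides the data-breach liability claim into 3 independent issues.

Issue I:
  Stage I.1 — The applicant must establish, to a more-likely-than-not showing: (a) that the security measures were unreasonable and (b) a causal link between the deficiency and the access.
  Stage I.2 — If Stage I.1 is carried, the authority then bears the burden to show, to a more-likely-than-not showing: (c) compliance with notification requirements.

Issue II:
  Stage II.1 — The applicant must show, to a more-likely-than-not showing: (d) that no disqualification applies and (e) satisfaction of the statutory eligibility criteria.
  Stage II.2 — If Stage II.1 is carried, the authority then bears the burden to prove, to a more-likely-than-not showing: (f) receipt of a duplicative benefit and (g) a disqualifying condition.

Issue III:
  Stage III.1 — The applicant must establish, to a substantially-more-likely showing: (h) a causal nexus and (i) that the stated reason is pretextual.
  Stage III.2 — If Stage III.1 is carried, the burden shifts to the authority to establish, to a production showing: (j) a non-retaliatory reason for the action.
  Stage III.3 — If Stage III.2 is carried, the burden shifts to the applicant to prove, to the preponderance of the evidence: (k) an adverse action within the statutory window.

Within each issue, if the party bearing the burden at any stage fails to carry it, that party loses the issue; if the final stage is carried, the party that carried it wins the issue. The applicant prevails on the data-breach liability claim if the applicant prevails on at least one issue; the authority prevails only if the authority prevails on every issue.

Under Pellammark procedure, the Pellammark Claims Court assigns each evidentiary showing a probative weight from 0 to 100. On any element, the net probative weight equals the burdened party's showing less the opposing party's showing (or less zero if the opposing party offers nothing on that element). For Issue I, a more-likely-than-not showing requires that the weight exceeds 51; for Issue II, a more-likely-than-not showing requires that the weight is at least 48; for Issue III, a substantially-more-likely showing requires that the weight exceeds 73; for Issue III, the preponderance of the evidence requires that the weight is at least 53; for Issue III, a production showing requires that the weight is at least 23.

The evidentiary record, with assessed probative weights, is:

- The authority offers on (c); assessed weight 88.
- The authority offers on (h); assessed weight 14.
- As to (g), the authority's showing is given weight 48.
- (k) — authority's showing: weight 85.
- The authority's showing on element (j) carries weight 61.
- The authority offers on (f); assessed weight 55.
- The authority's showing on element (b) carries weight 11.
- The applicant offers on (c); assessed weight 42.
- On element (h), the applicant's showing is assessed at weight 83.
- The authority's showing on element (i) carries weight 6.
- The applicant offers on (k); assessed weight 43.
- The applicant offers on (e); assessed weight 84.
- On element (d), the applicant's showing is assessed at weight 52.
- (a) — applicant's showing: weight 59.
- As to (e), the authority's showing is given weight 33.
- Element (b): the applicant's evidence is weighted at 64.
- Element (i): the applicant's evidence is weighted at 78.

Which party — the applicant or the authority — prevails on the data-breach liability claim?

— Issue I —
Stage I.1 (applicant, a more-likely-than-not showing, weight exceeds 51): (a) 59 > 51 — meets; (b) net 64−11=53 > 51 — meets.
  Stage I.1 is satisfied; the onus moves to the authority.
Stage I.2 (authority, a more-likely-than-not showing, weight exceeds 51): (c) net 88−42=46 ≤ 51 — fails.
  Not every element is met, so the authority fails to carry Stage I.2.
The analysis ends at Stage I.2; the applicant prevails on this issue.
— Issue II —
At Stage II.1 the applicant must meet a more-likely-than-not showing (weight is at least 48): on (d) the weight is 52, which does reach 48, so (d) meets the standard; on (e) the weight is 84 less the opposing 33 gives net 51, ≥ 48, so (e) meets the standard.
  Stage II.1 carried; the burden shifts to the authority.
At Stage II.2 the authority must meet a more-likely-than-not showing (weight is at least 48): on (f) the weight is 55, which does reach 48, so (f) meets the standard; on (g) the weight is 48, which does reach 48, so (g) meets the standard.
  The authority carries the last stage.
With every stage satisfied, the authority prevails on this issue.
— Issue III —
Stage III.1 (applicant, a substantially-more-likely showing, weight exceeds 73): (h) net 83−14=69 ≤ 73 — fails; (i) net 78−6=72 ≤ 73 — fails.
  Stage III.1 not carried; the applicant fails its burden.
So the authority prevails on this issue.
Per-issue: Issue I → applicant; Issue II → authority; Issue III → authority. The applicant must prevail on at least one issue; overall, the applicant prevails.

applicant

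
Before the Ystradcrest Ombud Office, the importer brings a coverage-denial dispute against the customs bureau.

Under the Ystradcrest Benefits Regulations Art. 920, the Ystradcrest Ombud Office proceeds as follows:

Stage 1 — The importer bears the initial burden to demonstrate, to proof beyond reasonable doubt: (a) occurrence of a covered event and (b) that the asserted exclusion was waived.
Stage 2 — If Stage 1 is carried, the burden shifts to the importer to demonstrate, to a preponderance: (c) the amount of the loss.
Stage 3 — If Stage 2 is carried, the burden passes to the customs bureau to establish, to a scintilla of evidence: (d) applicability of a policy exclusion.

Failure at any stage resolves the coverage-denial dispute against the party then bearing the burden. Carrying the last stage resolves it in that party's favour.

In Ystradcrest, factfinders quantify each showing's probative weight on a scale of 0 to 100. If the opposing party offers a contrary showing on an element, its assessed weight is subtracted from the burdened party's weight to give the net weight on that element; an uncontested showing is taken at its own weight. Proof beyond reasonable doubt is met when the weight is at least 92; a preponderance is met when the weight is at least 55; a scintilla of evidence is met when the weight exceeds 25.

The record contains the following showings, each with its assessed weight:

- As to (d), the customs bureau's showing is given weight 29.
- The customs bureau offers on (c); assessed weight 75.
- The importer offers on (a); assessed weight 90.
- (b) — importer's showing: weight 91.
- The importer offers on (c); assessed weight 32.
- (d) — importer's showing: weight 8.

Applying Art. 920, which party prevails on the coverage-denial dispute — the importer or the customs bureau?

customs bureau

At Stage 1 the importer must meet proof beyond reasonable doubt (weight is at least 92): on (a) the weight is 90, < 92, so (a) does not meet the standard; on (b) the weight is 91, < 92, so (b) does not meet the standard.
  Not every element is met, so the importer fails to carry Stage 1.
The customs bureau prevails.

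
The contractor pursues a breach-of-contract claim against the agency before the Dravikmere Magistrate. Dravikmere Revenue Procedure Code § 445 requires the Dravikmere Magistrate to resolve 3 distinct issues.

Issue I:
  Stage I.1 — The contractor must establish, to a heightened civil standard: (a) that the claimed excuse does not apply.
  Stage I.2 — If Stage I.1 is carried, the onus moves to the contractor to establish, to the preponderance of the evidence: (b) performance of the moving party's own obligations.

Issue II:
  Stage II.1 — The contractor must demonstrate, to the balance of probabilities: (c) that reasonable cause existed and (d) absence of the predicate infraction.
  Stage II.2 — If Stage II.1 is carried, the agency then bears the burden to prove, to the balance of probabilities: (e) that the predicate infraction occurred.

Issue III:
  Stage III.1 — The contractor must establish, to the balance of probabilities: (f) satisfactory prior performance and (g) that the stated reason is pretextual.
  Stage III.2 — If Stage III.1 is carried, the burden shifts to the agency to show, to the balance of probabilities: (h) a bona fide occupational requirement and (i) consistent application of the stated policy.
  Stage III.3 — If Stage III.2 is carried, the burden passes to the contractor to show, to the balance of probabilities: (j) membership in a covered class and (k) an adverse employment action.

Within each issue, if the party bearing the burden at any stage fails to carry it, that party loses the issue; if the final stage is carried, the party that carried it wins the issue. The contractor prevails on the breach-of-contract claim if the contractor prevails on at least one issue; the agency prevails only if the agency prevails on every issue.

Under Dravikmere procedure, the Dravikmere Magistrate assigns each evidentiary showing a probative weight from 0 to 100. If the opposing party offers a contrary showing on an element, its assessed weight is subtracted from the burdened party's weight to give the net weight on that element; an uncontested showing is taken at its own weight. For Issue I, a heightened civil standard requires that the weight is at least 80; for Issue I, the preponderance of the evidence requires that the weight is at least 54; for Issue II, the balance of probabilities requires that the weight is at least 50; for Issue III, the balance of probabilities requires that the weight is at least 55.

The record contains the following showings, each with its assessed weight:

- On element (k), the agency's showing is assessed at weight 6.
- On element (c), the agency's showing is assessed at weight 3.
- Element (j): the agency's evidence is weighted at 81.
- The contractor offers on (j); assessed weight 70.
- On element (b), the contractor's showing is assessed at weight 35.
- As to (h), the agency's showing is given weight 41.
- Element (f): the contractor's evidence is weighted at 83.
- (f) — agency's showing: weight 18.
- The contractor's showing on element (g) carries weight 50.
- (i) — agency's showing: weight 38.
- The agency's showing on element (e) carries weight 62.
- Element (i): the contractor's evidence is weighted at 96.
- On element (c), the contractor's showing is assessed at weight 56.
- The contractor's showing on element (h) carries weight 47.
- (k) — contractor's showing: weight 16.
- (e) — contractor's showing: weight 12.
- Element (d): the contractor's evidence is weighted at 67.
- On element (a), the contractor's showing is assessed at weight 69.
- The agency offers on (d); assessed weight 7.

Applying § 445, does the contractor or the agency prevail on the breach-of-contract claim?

— Issue I —
Stage I.1 — burden on contractor; standard: a heightened civil standard (weight is at least 80).
    (a): 69 < 80 [not met]
  Not every element is met, so the contractor fails to carry Stage I.1.
The agency prevails on this issue.
— Issue II —
Stage II.1 (contractor, the balance of probabilities, weight is at least 50): (c) net 56−3=53 ≥ 50 — meets; (d) net 67−7=60 ≥ 50 — meets.
  Stage II.1 is satisfied; the onus moves to the agency.
Stage II.2 (agency, the balance of probabilities, weight is at least 50): (e) net 62−12=50 ≥ 50 — meets.
  All elements met at the final stage.
All stages carried — the agency prevails on this issue.
— Issue III —
Stage III.1 — burden on contractor; standard: the balance of probabilities (weight is at least 55).
    (f): 83 − 18 = 65 ≥ 55 [met]
    (g): 50 < 55 [not met]
  Not every element is met, so the contractor fails to carry Stage III.1.
So the agency prevails on this issue.
Per-issue: Issue I → agency; Issue II → agency; Issue III → agency. The contractor must prevail on at least one issue; overall, the agency prevails.

agency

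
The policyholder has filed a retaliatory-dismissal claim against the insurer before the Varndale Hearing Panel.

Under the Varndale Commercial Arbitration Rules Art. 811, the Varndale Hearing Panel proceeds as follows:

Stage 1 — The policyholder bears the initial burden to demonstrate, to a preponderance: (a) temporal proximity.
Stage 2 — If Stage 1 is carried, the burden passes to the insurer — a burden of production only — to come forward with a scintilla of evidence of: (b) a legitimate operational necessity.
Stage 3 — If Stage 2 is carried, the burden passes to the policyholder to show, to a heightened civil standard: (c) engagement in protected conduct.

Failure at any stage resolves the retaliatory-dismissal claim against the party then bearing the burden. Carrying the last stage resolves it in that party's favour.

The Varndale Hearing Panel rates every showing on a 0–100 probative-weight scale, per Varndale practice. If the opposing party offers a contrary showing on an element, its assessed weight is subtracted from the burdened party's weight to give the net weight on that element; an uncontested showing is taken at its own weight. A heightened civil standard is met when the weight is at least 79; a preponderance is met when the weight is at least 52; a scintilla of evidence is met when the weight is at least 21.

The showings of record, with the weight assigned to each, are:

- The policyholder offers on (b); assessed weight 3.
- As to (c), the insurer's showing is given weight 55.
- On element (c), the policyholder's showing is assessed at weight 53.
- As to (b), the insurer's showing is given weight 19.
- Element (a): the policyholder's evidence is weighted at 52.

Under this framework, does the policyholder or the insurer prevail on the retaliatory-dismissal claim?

policyholder

At Stage 1 the policyholder must meet a preponderance (weight is at least 52): on (a) the weight is 52, which does reach 52, so (a) meets the standard.
  Stage 1 carried; the burden shifts to the insurer.
At Stage 2 the insurer must meet a scintilla of evidence (weight is at least 21): on (b) the weight is 19 less the opposing 3 gives net 16, which does not reach 21, so (b) does not meet the standard.
  The insurer does not carry Stage 2.
The analysis ends at Stage 2; the policyholder prevails.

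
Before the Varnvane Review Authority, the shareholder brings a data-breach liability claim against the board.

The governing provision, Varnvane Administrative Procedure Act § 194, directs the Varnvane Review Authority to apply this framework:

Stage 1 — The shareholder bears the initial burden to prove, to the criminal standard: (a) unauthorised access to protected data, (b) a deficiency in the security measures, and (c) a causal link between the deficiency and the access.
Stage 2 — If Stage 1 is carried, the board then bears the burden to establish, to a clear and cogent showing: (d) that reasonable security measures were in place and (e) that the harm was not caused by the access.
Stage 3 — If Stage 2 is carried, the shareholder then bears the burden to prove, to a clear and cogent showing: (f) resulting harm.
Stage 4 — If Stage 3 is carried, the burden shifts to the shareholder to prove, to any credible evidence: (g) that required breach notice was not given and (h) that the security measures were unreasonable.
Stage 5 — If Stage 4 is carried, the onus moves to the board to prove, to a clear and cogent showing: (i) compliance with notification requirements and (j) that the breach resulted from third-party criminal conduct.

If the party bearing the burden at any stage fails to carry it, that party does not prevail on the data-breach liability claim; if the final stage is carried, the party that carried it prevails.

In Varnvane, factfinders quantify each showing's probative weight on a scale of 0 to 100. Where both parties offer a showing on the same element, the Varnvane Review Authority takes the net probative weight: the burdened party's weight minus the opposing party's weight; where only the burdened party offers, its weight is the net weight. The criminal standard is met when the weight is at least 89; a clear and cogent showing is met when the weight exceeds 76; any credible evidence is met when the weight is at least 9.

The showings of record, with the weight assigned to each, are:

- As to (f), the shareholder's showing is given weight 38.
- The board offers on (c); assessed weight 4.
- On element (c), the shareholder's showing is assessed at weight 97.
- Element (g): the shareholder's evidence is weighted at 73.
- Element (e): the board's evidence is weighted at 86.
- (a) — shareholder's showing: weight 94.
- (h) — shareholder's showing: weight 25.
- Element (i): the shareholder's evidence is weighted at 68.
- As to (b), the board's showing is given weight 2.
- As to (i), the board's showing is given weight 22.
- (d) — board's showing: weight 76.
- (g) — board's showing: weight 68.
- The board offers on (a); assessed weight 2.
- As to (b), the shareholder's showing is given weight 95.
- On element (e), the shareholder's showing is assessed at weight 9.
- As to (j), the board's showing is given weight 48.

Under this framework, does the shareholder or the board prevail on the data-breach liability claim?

shareholder

Stage 1 — burden on shareholder; standard: the criminal standard (weight is at least 89).
    (a): 94 − 2 = 92 ≥ 89 [met]
    (b): 95 − 2 = 93 ≥ 89 [met]
    (c): 97 − 4 = 93 ≥ 89 [met]
  The shareholder carries Stage 1; the board now bears the burden.
Stage 2 — burden on board; standard: a clear and cogent showing (weight exceeds 76).
    (d): 76 ≤ 76 [not met]
    (e): 86 − 9 = 77 > 76 [met]
  Stage 2 not carried; the board fails its burden.
So the shareholder prevails.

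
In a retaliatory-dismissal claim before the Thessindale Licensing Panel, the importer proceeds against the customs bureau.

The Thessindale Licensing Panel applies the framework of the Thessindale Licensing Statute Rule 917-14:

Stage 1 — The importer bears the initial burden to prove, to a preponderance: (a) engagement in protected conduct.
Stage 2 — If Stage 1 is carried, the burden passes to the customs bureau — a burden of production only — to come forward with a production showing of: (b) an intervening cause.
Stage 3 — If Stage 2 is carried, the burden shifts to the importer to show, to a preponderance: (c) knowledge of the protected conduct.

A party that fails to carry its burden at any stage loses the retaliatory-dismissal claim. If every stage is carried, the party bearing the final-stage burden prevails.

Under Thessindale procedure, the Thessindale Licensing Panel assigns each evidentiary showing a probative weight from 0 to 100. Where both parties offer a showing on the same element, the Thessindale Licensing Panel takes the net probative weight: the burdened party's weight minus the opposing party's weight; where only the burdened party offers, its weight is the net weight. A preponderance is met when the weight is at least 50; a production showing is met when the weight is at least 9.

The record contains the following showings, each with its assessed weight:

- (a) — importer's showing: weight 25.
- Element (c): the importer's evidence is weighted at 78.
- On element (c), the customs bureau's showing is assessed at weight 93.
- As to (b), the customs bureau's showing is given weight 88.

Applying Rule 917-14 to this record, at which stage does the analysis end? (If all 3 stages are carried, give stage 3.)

Stage 1 (importer, a preponderance, weight is at least 50): (a) 25 < 50 — fails.
  Not every element is met, so the importer fails to carry Stage 1.
So the customs bureau prevails.

stage 1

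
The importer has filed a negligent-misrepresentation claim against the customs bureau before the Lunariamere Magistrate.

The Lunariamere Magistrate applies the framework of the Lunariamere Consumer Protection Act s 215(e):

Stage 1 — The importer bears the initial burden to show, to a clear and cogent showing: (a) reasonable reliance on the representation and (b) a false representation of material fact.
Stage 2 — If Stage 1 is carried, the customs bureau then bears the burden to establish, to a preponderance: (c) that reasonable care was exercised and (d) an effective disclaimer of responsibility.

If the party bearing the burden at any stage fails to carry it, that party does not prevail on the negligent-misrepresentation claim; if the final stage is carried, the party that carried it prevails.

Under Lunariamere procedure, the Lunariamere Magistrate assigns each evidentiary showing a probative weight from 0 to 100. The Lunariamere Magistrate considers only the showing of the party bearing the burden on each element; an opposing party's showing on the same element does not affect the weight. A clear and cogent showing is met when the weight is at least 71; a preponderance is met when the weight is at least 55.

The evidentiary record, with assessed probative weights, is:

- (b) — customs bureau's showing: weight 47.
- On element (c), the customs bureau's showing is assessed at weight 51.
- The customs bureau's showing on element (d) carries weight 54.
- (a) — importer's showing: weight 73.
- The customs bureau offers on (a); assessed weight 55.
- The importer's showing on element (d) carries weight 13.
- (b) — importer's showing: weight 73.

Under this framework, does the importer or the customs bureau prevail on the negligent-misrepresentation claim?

importer

Stage 1 — burden on importer; standard: a clear and cogent showing (weight is at least 71).
    (a): 73 (customs bureau's 55 disregarded) ≥ 71 [met]
    (b): 73 (customs bureau's 47 disregarded) ≥ 71 [met]
  Stage 1 is satisfied; the onus moves to the customs bureau.
Stage 2 — burden on customs bureau; standard: a preponderance (weight is at least 55).
    (c): 51 < 55 [not met]
    (d): 54 (importer's 13 disregarded) < 55 [not met]
  The customs bureau does not carry Stage 2.
The importer prevails.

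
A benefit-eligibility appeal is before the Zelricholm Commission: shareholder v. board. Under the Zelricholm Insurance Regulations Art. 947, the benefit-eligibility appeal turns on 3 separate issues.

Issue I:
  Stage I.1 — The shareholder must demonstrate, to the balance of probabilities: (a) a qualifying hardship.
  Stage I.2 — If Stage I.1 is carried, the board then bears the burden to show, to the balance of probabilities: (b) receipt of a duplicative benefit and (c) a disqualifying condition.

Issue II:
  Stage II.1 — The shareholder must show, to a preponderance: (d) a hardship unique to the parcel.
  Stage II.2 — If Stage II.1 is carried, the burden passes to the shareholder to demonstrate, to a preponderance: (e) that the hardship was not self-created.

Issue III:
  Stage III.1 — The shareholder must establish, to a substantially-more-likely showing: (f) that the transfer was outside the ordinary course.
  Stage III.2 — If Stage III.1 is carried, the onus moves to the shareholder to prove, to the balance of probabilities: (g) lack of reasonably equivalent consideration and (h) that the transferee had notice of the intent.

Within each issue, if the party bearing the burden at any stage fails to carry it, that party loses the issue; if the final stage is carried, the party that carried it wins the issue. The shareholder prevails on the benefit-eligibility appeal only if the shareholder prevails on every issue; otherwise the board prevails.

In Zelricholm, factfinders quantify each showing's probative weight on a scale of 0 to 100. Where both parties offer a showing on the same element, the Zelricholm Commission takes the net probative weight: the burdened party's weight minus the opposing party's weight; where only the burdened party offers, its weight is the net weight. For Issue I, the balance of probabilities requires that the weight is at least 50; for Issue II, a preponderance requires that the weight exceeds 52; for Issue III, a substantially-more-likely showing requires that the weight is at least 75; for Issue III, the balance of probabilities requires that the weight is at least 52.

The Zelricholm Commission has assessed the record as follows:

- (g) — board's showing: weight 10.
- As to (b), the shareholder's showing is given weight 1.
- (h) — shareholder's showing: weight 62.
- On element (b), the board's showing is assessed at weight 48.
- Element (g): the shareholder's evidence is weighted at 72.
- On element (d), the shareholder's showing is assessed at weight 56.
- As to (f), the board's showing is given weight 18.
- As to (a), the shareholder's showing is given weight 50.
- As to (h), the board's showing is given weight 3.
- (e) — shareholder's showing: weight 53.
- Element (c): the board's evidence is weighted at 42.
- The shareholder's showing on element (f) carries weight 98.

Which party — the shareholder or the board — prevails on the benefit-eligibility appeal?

— Issue I —
Stage I.1 (shareholder, the balance of probabilities, weight is at least 50): (a) 50 ≥ 50 — meets.
  All elements met. The burden passes to the board.
Stage I.2 (board, the balance of probabilities, weight is at least 50): (b) net 48−1=47 < 50 — fails; (c) 42 < 50 — fails.
  Not every element is met, so the board fails to carry Stage I.2.
The analysis ends at Stage I.2; the shareholder prevails on this issue.
— Issue II —
Stage II.1 (shareholder, a preponderance, weight exceeds 52): (d) 56 > 52 — meets.
  Stage II.1 is satisfied; the shareholder continues to bear the burden.
Stage II.2 (shareholder, a preponderance, weight exceeds 52): (e) 53 > 52 — meets.
  Stage II.2 carried; the final stage is satisfied.
Every stage carried; the shareholder prevails on this issue.
— Issue III —
Stage III.1 (shareholder, a substantially-more-likely showing, weight is at least 75): (f) net 98−18=80 ≥ 75 — meets.
  Stage III.1 carried; the burden remains with the shareholder.
Stage III.2 (shareholder, the balance of probabilities, weight is at least 52): (g) net 72−10=62 ≥ 52 — meets; (h) net 62−3=59 ≥ 52 — meets.
  All elements met at the final stage.
All stages carried — the shareholder prevails on this issue.
Per-issue: Issue I → shareholder; Issue II → shareholder; Issue III → shareholder. The shareholder must prevail on every issue; overall, the shareholder prevails.

shareholder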